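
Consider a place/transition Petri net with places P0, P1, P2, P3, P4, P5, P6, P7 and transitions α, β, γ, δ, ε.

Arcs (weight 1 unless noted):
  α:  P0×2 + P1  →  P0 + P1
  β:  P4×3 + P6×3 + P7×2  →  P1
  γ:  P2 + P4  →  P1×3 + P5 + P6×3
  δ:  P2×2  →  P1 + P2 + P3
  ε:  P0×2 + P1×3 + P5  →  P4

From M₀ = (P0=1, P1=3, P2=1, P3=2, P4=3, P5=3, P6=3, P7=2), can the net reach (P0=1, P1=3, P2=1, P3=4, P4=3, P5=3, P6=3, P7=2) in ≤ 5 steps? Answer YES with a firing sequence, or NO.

depth 0: 1 marking
depth 1: 3 markings reached so far
depth 2: 3 markings reached so far
(frontier empty at depth 2; search complete)
target is not among the 3 markings reachable within 5 steps

NO — not reachable within 5 firings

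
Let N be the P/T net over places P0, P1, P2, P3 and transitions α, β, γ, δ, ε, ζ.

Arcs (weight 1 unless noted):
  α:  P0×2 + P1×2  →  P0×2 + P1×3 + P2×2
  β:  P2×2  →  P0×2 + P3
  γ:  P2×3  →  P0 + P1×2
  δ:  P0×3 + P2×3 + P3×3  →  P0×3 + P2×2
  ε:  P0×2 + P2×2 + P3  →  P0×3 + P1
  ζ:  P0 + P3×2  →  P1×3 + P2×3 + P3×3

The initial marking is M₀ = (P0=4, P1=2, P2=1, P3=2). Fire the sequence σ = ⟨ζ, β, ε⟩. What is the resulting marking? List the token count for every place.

(P0=6, P1=6, P2=0, P3=3)

step 1: fire ζ:  (P0=4, P1=2, P2=1, P3=2) → (P0=3, P1=5, P2=4, P3=3)
step 2: fire β:  (P0=3, P1=5, P2=4, P3=3) → (P0=5, P1=5, P2=2, P3=4)
step 3: fire ε:  (P0=5, P1=5, P2=2, P3=4) → (P0=6, P1=6, P2=0, P3=3)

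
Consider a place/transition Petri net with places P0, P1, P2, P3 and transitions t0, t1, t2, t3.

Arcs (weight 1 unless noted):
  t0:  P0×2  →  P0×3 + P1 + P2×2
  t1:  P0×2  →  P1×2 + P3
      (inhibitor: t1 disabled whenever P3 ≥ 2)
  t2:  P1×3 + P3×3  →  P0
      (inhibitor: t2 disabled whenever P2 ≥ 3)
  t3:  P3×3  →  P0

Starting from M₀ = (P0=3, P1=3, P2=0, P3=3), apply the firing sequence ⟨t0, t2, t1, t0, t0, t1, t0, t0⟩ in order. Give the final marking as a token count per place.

step 1: fire t0:  (P0=3, P1=3, P2=0, P3=3) → (P0=4, P1=4, P2=2, P3=3)
step 2: fire t2:  (P0=4, P1=4, P2=2, P3=3) → (P0=5, P1=1, P2=2, P3=0)
step 3: fire t1:  (P0=5, P1=1, P2=2, P3=0) → (P0=3, P1=3, P2=2, P3=1)
step 4: fire t0:  (P0=3, P1=3, P2=2, P3=1) → (P0=4, P1=4, P2=4, P3=1)
step 5: fire t0:  (P0=4, P1=4, P2=4, P3=1) → (P0=5, P1=5, P2=6, P3=1)
step 6: fire t1:  (P0=5, P1=5, P2=6, P3=1) → (P0=3, P1=7, P2=6, P3=2)
step 7: fire t0:  (P0=3, P1=7, P2=6, P3=2) → (P0=4, P1=8, P2=8, P3=2)
step 8: fire t0:  (P0=4, P1=8, P2=8, P3=2) → (P0=5, P1=9, P2=10, P3=2)

(P0=5, P1=9, P2=10, P3=2)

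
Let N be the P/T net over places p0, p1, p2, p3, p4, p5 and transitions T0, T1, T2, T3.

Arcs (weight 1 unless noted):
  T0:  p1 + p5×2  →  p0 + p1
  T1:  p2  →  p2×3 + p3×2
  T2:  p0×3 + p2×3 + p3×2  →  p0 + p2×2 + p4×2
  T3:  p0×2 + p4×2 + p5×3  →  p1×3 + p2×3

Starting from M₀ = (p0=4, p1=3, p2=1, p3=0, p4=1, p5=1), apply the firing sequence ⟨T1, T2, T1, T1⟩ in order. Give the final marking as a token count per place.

(p0=2, p1=3, p2=6, p3=4, p4=3, p5=1)

step 1: fire T1:  (p0=4, p1=3, p2=1, p3=0, p4=1, p5=1) → (p0=4, p1=3, p2=3, p3=2, p4=1, p5=1)
step 2: fire T2:  (p0=4, p1=3, p2=3, p3=2, p4=1, p5=1) → (p0=2, p1=3, p2=2, p3=0, p4=3, p5=1)
step 3: fire T1:  (p0=2, p1=3, p2=2, p3=0, p4=3, p5=1) → (p0=2, p1=3, p2=4, p3=2, p4=3, p5=1)
step 4: fire T1:  (p0=2, p1=3, p2=4, p3=2, p4=3, p5=1) → (p0=2, p1=3, p2=6, p3=4, p4=3, p5=1)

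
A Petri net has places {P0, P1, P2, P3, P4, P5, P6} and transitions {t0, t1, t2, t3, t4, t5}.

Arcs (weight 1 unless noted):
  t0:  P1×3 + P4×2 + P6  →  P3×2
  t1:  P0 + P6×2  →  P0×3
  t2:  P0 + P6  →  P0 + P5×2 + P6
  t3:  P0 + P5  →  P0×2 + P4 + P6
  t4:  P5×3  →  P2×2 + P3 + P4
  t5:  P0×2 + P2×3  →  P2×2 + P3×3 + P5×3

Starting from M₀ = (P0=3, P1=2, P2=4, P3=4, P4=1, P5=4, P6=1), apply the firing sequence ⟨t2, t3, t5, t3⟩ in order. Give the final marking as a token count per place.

(P0=3, P1=2, P2=3, P3=7, P4=3, P5=7, P6=3)

step 1: fire t2:  (P0=3, P1=2, P2=4, P3=4, P4=1, P5=4, P6=1) → (P0=3, P1=2, P2=4, P3=4, P4=1, P5=6, P6=1)
step 2: fire t3:  (P0=3, P1=2, P2=4, P3=4, P4=1, P5=6, P6=1) → (P0=4, P1=2, P2=4, P3=4, P4=2, P5=5, P6=2)
step 3: fire t5:  (P0=4, P1=2, P2=4, P3=4, P4=2, P5=5, P6=2) → (P0=2, P1=2, P2=3, P3=7, P4=2, P5=8, P6=2)
step 4: fire t3:  (P0=2, P1=2, P2=3, P3=7, P4=2, P5=8, P6=2) → (P0=3, P1=2, P2=3, P3=7, P4=3, P5=7, P6=3)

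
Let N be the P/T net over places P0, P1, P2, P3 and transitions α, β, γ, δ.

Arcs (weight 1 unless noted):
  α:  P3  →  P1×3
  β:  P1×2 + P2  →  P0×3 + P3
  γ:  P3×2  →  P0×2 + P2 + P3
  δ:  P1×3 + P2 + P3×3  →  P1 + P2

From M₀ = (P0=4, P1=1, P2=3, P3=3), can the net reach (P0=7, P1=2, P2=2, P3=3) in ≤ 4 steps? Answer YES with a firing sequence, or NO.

step 1: fire α:  (P0=4, P1=1, P2=3, P3=3) → (P0=4, P1=4, P2=3, P3=2)
step 2: fire β:  (P0=4, P1=4, P2=3, P3=2) → (P0=7, P1=2, P2=2, P3=3)

YES — reachable via ⟨α, β⟩ (2 firings)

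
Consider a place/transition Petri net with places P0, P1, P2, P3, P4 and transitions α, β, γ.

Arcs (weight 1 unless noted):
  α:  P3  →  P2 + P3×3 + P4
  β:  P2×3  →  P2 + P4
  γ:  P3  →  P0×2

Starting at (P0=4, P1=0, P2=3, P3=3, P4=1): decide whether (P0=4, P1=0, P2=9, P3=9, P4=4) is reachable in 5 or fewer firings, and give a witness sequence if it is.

NO — not reachable within 5 firings

depth 0: 1 marking
depth 1: 4 markings reached so far
depth 2: 9 markings reached so far
depth 3: 16 markings reached so far
depth 4: 25 markings reached so far
depth 5: 36 markings reached so far
target is not among the 36 markings reachable within 5 steps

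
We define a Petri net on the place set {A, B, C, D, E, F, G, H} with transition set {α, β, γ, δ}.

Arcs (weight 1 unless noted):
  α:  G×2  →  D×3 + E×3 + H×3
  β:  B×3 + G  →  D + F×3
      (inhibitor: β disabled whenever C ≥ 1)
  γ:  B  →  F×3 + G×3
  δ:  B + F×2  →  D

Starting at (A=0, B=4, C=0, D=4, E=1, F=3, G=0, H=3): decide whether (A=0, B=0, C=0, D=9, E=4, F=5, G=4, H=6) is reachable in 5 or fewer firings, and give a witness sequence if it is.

step 1: fire γ:  (A=0, B=4, C=0, D=4, E=1, F=3, G=0, H=3) → (A=0, B=3, C=0, D=4, E=1, F=6, G=3, H=3)
step 2: fire α:  (A=0, B=3, C=0, D=4, E=1, F=6, G=3, H=3) → (A=0, B=3, C=0, D=7, E=4, F=6, G=1, H=6)
step 3: fire γ:  (A=0, B=3, C=0, D=7, E=4, F=6, G=1, H=6) → (A=0, B=2, C=0, D=7, E=4, F=9, G=4, H=6)
step 4: fire δ:  (A=0, B=2, C=0, D=7, E=4, F=9, G=4, H=6) → (A=0, B=1, C=0, D=8, E=4, F=7, G=4, H=6)
step 5: fire δ:  (A=0, B=1, C=0, D=8, E=4, F=7, G=4, H=6) → (A=0, B=0, C=0, D=9, E=4, F=5, G=4, H=6)

YES — reachable via ⟨γ, α, γ, δ, δ⟩ (5 firings)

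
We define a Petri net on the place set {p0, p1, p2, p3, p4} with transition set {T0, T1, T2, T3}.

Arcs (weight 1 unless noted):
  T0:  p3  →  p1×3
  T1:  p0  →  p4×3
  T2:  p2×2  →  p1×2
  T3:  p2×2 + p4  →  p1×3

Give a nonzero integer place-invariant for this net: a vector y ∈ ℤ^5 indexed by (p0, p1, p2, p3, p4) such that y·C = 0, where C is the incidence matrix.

Incidence matrix C (rows=places, cols=transitions):
       T0   T1   T2   T3
   p0   0   -1    0    0
   p1   3    0    2    3
   p2   0    0   -2   -2
   p3  -1    0    0    0
   p4   0    3    0   -1

Candidate y = [3, 1, 1, 3, 1]; check y·C column-wise:
  col T0: 3·0 + 1·3 + 1·0 + 3·-1 + 1·0 = 0
  col T1: 3·-1 + 1·0 + 1·0 + 3·0 + 1·3 = 0
  col T2: 3·0 + 1·2 + 1·-2 + 3·0 + 1·0 = 0
  col T3: 3·0 + 1·3 + 1·-2 + 3·0 + 1·-1 = 0

y = (p0:3, p1:1, p2:1, p3:3, p4:1)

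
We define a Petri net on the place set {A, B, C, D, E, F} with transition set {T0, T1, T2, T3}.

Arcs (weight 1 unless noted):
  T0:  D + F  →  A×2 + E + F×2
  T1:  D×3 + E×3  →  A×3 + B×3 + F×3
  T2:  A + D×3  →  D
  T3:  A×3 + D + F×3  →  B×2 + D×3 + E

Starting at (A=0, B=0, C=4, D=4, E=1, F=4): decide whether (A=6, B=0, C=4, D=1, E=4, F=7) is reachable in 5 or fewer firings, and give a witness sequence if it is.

YES — reachable via ⟨T0, T0, T0⟩ (3 firings)

step 1: fire T0:  (A=0, B=0, C=4, D=4, E=1, F=4) → (A=2, B=0, C=4, D=3, E=2, F=5)
step 2: fire T0:  (A=2, B=0, C=4, D=3, E=2, F=5) → (A=4, B=0, C=4, D=2, E=3, F=6)
step 3: fire T0:  (A=4, B=0, C=4, D=2, E=3, F=6) → (A=6, B=0, C=4, D=1, E=4, F=7)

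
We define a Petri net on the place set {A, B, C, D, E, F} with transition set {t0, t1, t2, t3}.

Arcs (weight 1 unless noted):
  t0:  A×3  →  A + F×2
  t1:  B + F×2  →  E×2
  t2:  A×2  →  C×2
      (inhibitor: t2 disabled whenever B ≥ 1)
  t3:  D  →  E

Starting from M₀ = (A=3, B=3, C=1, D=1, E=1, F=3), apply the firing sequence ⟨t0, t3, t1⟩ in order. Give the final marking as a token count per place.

step 1: fire t0:  (A=3, B=3, C=1, D=1, E=1, F=3) → (A=1, B=3, C=1, D=1, E=1, F=5)
step 2: fire t3:  (A=1, B=3, C=1, D=1, E=1, F=5) → (A=1, B=3, C=1, D=0, E=2, F=5)
step 3: fire t1:  (A=1, B=3, C=1, D=0, E=2, F=5) → (A=1, B=2, C=1, D=0, E=4, F=3)

(A=1, B=2, C=1, D=0, E=4, F=3)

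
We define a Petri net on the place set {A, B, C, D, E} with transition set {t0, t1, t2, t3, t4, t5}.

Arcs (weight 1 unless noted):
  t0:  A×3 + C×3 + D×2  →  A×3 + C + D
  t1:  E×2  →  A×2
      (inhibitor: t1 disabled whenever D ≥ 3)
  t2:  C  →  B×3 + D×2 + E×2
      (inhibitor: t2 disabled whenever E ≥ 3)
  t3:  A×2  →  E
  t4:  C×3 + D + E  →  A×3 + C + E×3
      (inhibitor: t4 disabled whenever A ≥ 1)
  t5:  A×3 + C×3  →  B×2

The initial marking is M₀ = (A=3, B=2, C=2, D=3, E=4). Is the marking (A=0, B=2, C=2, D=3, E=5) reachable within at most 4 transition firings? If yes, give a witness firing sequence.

NO — not reachable within 4 firings

depth 0: 1 marking
depth 1: 2 markings reached so far
depth 2: 2 markings reached so far
(frontier empty at depth 2; search complete)
target is not among the 2 markings reachable within 4 steps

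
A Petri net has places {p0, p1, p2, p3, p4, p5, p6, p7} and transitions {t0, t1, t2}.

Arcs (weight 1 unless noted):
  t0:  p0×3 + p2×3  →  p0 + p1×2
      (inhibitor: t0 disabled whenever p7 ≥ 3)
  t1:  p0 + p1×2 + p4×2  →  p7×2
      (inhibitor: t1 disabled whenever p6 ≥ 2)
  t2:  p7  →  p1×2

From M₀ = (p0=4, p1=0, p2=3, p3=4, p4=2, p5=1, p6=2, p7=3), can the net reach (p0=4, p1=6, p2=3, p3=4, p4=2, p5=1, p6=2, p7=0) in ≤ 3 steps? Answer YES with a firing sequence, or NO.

step 1: fire t2:  (p0=4, p1=0, p2=3, p3=4, p4=2, p5=1, p6=2, p7=3) → (p0=4, p1=2, p2=3, p3=4, p4=2, p5=1, p6=2, p7=2)
step 2: fire t2:  (p0=4, p1=2, p2=3, p3=4, p4=2, p5=1, p6=2, p7=2) → (p0=4, p1=4, p2=3, p3=4, p4=2, p5=1, p6=2, p7=1)
step 3: fire t2:  (p0=4, p1=4, p2=3, p3=4, p4=2, p5=1, p6=2, p7=1) → (p0=4, p1=6, p2=3, p3=4, p4=2, p5=1, p6=2, p7=0)

YES — reachable via ⟨t2, t2, t2⟩ (3 firings)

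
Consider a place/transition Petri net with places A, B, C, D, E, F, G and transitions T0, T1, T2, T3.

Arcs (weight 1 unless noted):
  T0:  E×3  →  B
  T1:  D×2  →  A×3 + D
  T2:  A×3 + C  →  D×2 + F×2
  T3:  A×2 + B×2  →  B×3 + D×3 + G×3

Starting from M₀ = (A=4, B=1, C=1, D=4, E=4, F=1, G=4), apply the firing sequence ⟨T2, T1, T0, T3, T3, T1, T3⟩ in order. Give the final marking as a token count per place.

step 1: fire T2:  (A=4, B=1, C=1, D=4, E=4, F=1, G=4) → (A=1, B=1, C=0, D=6, E=4, F=3, G=4)
step 2: fire T1:  (A=1, B=1, C=0, D=6, E=4, F=3, G=4) → (A=4, B=1, C=0, D=5, E=4, F=3, G=4)
step 3: fire T0:  (A=4, B=1, C=0, D=5, E=4, F=3, G=4) → (A=4, B=2, C=0, D=5, E=1, F=3, G=4)
step 4: fire T3:  (A=4, B=2, C=0, D=5, E=1, F=3, G=4) → (A=2, B=3, C=0, D=8, E=1, F=3, G=7)
step 5: fire T3:  (A=2, B=3, C=0, D=8, E=1, F=3, G=7) → (A=0, B=4, C=0, D=11, E=1, F=3, G=10)
step 6: fire T1:  (A=0, B=4, C=0, D=11, E=1, F=3, G=10) → (A=3, B=4, C=0, D=10, E=1, F=3, G=10)
step 7: fire T3:  (A=3, B=4, C=0, D=10, E=1, F=3, G=10) → (A=1, B=5, C=0, D=13, E=1, F=3, G=13)

(A=1, B=5, C=0, D=13, E=1, F=3, G=13)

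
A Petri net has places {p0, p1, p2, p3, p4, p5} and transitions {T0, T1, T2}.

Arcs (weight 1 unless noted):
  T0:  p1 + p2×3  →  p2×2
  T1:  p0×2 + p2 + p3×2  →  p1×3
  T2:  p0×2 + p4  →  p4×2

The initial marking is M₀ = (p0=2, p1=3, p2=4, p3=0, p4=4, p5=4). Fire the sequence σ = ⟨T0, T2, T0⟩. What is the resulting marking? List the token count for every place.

(p0=0, p1=1, p2=2, p3=0, p4=5, p5=4)

step 1: fire T0:  (p0=2, p1=3, p2=4, p3=0, p4=4, p5=4) → (p0=2, p1=2, p2=3, p3=0, p4=4, p5=4)
step 2: fire T2:  (p0=2, p1=2, p2=3, p3=0, p4=4, p5=4) → (p0=0, p1=2, p2=3, p3=0, p4=5, p5=4)
step 3: fire T0:  (p0=0, p1=2, p2=3, p3=0, p4=5, p5=4) → (p0=0, p1=1, p2=2, p3=0, p4=5, p5=4)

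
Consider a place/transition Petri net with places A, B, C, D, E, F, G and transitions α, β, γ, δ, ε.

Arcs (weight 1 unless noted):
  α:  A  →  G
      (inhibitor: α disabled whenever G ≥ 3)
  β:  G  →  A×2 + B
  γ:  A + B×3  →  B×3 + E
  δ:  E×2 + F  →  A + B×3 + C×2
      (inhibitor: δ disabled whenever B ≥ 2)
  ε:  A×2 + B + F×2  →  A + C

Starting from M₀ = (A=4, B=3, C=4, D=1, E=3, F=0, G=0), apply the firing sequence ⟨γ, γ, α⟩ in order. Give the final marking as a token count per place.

step 1: fire γ:  (A=4, B=3, C=4, D=1, E=3, F=0, G=0) → (A=3, B=3, C=4, D=1, E=4, F=0, G=0)
step 2: fire γ:  (A=3, B=3, C=4, D=1, E=4, F=0, G=0) → (A=2, B=3, C=4, D=1, E=5, F=0, G=0)
step 3: fire α:  (A=2, B=3, C=4, D=1, E=5, F=0, G=0) → (A=1, B=3, C=4, D=1, E=5, F=0, G=1)

(A=1, B=3, C=4, D=1, E=5, F=0, G=1)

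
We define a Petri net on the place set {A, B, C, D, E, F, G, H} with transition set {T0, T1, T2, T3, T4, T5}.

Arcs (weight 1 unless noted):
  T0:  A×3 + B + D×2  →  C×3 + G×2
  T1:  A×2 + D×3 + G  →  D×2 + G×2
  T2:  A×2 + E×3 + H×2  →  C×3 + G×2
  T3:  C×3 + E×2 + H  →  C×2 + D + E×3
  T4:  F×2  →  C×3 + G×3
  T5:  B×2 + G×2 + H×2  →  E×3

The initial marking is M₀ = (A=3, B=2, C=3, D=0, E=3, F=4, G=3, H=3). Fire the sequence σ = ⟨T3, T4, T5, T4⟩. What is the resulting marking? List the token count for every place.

step 1: fire T3:  (A=3, B=2, C=3, D=0, E=3, F=4, G=3, H=3) → (A=3, B=2, C=2, D=1, E=4, F=4, G=3, H=2)
step 2: fire T4:  (A=3, B=2, C=2, D=1, E=4, F=4, G=3, H=2) → (A=3, B=2, C=5, D=1, E=4, F=2, G=6, H=2)
step 3: fire T5:  (A=3, B=2, C=5, D=1, E=4, F=2, G=6, H=2) → (A=3, B=0, C=5, D=1, E=7, F=2, G=4, H=0)
step 4: fire T4:  (A=3, B=0, C=5, D=1, E=7, F=2, G=4, H=0) → (A=3, B=0, C=8, D=1, E=7, F=0, G=7, H=0)

(A=3, B=0, C=8, D=1, E=7, F=0, G=7, H=0)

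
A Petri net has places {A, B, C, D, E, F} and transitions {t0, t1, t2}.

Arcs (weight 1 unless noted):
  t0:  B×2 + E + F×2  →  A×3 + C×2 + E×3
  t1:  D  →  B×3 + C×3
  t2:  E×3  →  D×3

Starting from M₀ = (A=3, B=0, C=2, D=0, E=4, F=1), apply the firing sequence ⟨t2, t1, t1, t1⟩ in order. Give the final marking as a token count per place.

(A=3, B=9, C=11, D=0, E=1, F=1)

step 1: fire t2:  (A=3, B=0, C=2, D=0, E=4, F=1) → (A=3, B=0, C=2, D=3, E=1, F=1)
step 2: fire t1:  (A=3, B=0, C=2, D=3, E=1, F=1) → (A=3, B=3, C=5, D=2, E=1, F=1)
step 3: fire t1:  (A=3, B=3, C=5, D=2, E=1, F=1) → (A=3, B=6, C=8, D=1, E=1, F=1)
step 4: fire t1:  (A=3, B=6, C=8, D=1, E=1, F=1) → (A=3, B=9, C=11, D=0, E=1, F=1)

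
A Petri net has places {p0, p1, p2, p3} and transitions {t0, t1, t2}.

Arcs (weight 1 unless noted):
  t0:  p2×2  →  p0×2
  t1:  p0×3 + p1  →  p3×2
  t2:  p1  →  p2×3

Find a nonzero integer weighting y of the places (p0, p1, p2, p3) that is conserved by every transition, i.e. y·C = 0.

y = (p0:1, p1:3, p2:1, p3:3)

Incidence matrix C (rows=places, cols=transitions):
       t0   t1   t2
   p0   2   -3    0
   p1   0   -1   -1
   p2  -2    0    3
   p3   0    2    0

Candidate y = [1, 3, 1, 3]; check y·C column-wise:
  col t0: 1·2 + 3·0 + 1·-2 + 3·0 = 0
  col t1: 1·-3 + 3·-1 + 1·0 + 3·2 = 0
  col t2: 1·0 + 3·-1 + 1·3 + 3·0 = 0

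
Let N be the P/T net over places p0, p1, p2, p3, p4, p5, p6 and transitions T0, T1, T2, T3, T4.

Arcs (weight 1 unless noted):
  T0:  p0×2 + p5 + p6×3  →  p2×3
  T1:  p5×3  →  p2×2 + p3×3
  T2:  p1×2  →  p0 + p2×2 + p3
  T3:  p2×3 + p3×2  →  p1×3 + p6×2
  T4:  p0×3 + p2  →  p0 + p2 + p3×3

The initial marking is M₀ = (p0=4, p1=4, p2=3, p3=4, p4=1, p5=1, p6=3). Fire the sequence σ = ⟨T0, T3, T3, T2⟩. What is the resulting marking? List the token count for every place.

(p0=3, p1=8, p2=2, p3=1, p4=1, p5=0, p6=4)

step 1: fire T0:  (p0=4, p1=4, p2=3, p3=4, p4=1, p5=1, p6=3) → (p0=2, p1=4, p2=6, p3=4, p4=1, p5=0, p6=0)
step 2: fire T3:  (p0=2, p1=4, p2=6, p3=4, p4=1, p5=0, p6=0) → (p0=2, p1=7, p2=3, p3=2, p4=1, p5=0, p6=2)
step 3: fire T3:  (p0=2, p1=7, p2=3, p3=2, p4=1, p5=0, p6=2) → (p0=2, p1=10, p2=0, p3=0, p4=1, p5=0, p6=4)
step 4: fire T2:  (p0=2, p1=10, p2=0, p3=0, p4=1, p5=0, p6=4) → (p0=3, p1=8, p2=2, p3=1, p4=1, p5=0, p6=4)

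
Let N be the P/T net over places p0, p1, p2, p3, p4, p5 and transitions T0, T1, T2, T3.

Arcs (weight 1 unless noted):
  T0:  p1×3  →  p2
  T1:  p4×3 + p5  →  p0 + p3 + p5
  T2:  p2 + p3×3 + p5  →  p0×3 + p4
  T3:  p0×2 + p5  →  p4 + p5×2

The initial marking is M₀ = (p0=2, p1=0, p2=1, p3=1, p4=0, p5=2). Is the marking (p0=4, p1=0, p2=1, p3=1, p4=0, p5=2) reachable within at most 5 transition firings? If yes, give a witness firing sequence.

depth 0: 1 marking
depth 1: 2 markings reached so far
depth 2: 2 markings reached so far
(frontier empty at depth 2; search complete)
target is not among the 2 markings reachable within 5 steps

NO — not reachable within 5 firings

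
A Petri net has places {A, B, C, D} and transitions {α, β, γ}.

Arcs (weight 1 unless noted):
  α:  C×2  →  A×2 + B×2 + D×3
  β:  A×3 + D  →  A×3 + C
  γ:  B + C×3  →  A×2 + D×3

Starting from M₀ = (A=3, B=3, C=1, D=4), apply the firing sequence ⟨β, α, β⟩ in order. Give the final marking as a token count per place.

step 1: fire β:  (A=3, B=3, C=1, D=4) → (A=3, B=3, C=2, D=3)
step 2: fire α:  (A=3, B=3, C=2, D=3) → (A=5, B=5, C=0, D=6)
step 3: fire β:  (A=5, B=5, C=0, D=6) → (A=5, B=5, C=1, D=5)

(A=5, B=5, C=1, D=5)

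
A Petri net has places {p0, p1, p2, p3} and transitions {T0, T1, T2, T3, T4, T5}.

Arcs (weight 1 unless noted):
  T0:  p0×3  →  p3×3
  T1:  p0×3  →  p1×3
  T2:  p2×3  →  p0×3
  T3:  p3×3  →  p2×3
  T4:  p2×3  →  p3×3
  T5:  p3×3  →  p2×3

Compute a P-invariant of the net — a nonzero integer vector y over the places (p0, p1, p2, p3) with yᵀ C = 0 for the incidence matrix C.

Incidence matrix C (rows=places, cols=transitions):
       T0   T1   T2   T3   T4   T5
   p0  -3   -3    3    0    0    0
   p1   0    3    0    0    0    0
   p2   0    0   -3    3   -3    3
   p3   3    0    0   -3    3   -3

Candidate y = [1, 1, 1, 1]; check y·C column-wise:
  col T0: 1·-3 + 1·0 + 1·0 + 1·3 = 0
  col T1: 1·-3 + 1·3 + 1·0 + 1·0 = 0
  col T2: 1·3 + 1·0 + 1·-3 + 1·0 = 0
  col T3: 1·0 + 1·0 + 1·3 + 1·-3 = 0
  col T4: 1·0 + 1·0 + 1·-3 + 1·3 = 0
  col T5: 1·0 + 1·0 + 1·3 + 1·-3 = 0

y = (p0:1, p1:1, p2:1, p3:1)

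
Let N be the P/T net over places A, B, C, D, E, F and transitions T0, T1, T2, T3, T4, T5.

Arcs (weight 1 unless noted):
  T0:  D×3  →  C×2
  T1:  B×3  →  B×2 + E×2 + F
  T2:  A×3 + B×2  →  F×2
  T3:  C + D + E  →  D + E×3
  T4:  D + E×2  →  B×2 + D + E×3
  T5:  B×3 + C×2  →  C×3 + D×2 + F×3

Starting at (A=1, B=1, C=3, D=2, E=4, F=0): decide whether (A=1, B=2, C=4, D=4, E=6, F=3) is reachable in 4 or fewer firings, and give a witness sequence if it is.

step 1: fire T4:  (A=1, B=1, C=3, D=2, E=4, F=0) → (A=1, B=3, C=3, D=2, E=5, F=0)
step 2: fire T4:  (A=1, B=3, C=3, D=2, E=5, F=0) → (A=1, B=5, C=3, D=2, E=6, F=0)
step 3: fire T5:  (A=1, B=5, C=3, D=2, E=6, F=0) → (A=1, B=2, C=4, D=4, E=6, F=3)

YES — reachable via ⟨T4, T4, T5⟩ (3 firings)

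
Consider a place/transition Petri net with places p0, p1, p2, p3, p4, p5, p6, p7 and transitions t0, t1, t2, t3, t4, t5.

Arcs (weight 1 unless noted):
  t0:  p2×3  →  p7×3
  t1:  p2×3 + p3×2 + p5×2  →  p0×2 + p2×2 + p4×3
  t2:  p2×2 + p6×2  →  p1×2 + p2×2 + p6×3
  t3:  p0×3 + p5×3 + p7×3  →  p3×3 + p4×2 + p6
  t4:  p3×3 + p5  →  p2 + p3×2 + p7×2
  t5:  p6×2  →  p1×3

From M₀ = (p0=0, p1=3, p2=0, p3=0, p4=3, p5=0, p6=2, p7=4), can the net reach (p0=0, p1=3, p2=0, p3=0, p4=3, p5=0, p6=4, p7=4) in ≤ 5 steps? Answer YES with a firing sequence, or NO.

NO — not reachable within 5 firings

depth 0: 1 marking
depth 1: 2 markings reached so far
depth 2: 2 markings reached so far
(frontier empty at depth 2; search complete)
target is not among the 2 markings reachable within 5 steps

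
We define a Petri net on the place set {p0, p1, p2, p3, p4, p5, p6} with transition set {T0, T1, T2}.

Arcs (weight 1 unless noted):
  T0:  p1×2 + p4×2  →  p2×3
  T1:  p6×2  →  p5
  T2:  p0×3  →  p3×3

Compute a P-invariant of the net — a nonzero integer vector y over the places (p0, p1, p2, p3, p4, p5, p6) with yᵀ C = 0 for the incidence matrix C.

y = (p0:0, p1:3, p2:2, p3:0, p4:0, p5:0, p6:0)

Incidence matrix C (rows=places, cols=transitions):
       T0   T1   T2
   p0   0    0   -3
   p1  -2    0    0
   p2   3    0    0
   p3   0    0    3
   p4  -2    0    0
   p5   0    1    0
   p6   0   -2    0

Candidate y = [0, 3, 2, 0, 0, 0, 0]; check y·C column-wise:
  col T0: 3·-2 + 2·3 + 0·-2 = 0
  col T1: 3·0 + 2·0 + 0·1 + 0·-2 = 0
  col T2: 0·-3 + 3·0 + 2·0 + 0·3 = 0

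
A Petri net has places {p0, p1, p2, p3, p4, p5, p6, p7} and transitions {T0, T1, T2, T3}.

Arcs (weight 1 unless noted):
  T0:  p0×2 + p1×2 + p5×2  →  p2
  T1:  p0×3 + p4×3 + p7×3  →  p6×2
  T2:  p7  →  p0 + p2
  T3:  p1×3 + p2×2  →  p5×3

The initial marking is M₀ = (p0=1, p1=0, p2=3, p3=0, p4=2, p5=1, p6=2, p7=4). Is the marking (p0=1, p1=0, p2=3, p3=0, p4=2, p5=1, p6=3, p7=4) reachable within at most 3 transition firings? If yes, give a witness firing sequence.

NO — not reachable within 3 firings

depth 0: 1 marking
depth 1: 2 markings reached so far
depth 2: 3 markings reached so far
depth 3: 4 markings reached so far
target is not among the 4 markings reachable within 3 steps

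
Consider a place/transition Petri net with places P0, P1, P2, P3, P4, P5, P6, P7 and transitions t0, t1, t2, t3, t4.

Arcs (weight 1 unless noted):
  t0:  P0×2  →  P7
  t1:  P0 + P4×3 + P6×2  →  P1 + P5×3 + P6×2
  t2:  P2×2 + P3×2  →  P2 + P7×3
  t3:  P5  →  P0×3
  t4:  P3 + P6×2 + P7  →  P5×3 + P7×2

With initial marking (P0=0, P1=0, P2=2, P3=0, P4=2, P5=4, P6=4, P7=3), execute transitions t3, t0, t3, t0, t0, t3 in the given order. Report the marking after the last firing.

step 1: fire t3:  (P0=0, P1=0, P2=2, P3=0, P4=2, P5=4, P6=4, P7=3) → (P0=3, P1=0, P2=2, P3=0, P4=2, P5=3, P6=4, P7=3)
step 2: fire t0:  (P0=3, P1=0, P2=2, P3=0, P4=2, P5=3, P6=4, P7=3) → (P0=1, P1=0, P2=2, P3=0, P4=2, P5=3, P6=4, P7=4)
step 3: fire t3:  (P0=1, P1=0, P2=2, P3=0, P4=2, P5=3, P6=4, P7=4) → (P0=4, P1=0, P2=2, P3=0, P4=2, P5=2, P6=4, P7=4)
step 4: fire t0:  (P0=4, P1=0, P2=2, P3=0, P4=2, P5=2, P6=4, P7=4) → (P0=2, P1=0, P2=2, P3=0, P4=2, P5=2, P6=4, P7=5)
step 5: fire t0:  (P0=2, P1=0, P2=2, P3=0, P4=2, P5=2, P6=4, P7=5) → (P0=0, P1=0, P2=2, P3=0, P4=2, P5=2, P6=4, P7=6)
step 6: fire t3:  (P0=0, P1=0, P2=2, P3=0, P4=2, P5=2, P6=4, P7=6) → (P0=3, P1=0, P2=2, P3=0, P4=2, P5=1, P6=4, P7=6)

(P0=3, P1=0, P2=2, P3=0, P4=2, P5=1, P6=4, P7=6)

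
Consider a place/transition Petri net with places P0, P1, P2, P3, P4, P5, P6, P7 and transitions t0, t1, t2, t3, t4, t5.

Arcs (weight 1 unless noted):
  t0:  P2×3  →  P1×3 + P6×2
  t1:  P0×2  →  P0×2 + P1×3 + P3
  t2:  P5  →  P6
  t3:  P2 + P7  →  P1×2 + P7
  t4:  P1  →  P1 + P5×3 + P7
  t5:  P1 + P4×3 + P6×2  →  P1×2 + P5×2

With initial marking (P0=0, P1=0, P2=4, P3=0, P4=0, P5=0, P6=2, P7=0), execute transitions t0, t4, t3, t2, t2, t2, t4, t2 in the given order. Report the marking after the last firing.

step 1: fire t0:  (P0=0, P1=0, P2=4, P3=0, P4=0, P5=0, P6=2, P7=0) → (P0=0, P1=3, P2=1, P3=0, P4=0, P5=0, P6=4, P7=0)
step 2: fire t4:  (P0=0, P1=3, P2=1, P3=0, P4=0, P5=0, P6=4, P7=0) → (P0=0, P1=3, P2=1, P3=0, P4=0, P5=3, P6=4, P7=1)
step 3: fire t3:  (P0=0, P1=3, P2=1, P3=0, P4=0, P5=3, P6=4, P7=1) → (P0=0, P1=5, P2=0, P3=0, P4=0, P5=3, P6=4, P7=1)
step 4: fire t2:  (P0=0, P1=5, P2=0, P3=0, P4=0, P5=3, P6=4, P7=1) → (P0=0, P1=5, P2=0, P3=0, P4=0, P5=2, P6=5, P7=1)
step 5: fire t2:  (P0=0, P1=5, P2=0, P3=0, P4=0, P5=2, P6=5, P7=1) → (P0=0, P1=5, P2=0, P3=0, P4=0, P5=1, P6=6, P7=1)
step 6: fire t2:  (P0=0, P1=5, P2=0, P3=0, P4=0, P5=1, P6=6, P7=1) → (P0=0, P1=5, P2=0, P3=0, P4=0, P5=0, P6=7, P7=1)
step 7: fire t4:  (P0=0, P1=5, P2=0, P3=0, P4=0, P5=0, P6=7, P7=1) → (P0=0, P1=5, P2=0, P3=0, P4=0, P5=3, P6=7, P7=2)
step 8: fire t2:  (P0=0, P1=5, P2=0, P3=0, P4=0, P5=3, P6=7, P7=2) → (P0=0, P1=5, P2=0, P3=0, P4=0, P5=2, P6=8, P7=2)

(P0=0, P1=5, P2=0, P3=0, P4=0, P5=2, P6=8, P7=2)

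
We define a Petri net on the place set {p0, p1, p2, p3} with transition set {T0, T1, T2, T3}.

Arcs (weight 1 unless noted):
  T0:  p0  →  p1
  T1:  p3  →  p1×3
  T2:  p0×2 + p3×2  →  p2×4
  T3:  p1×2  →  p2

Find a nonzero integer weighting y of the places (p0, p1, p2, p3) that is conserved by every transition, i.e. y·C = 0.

Incidence matrix C (rows=places, cols=transitions):
       T0   T1   T2   T3
   p0  -1    0   -2    0
   p1   1    3    0   -2
   p2   0    0    4    1
   p3   0   -1   -2    0

Candidate y = [1, 1, 2, 3]; check y·C column-wise:
  col T0: 1·-1 + 1·1 + 2·0 + 3·0 = 0
  col T1: 1·0 + 1·3 + 2·0 + 3·-1 = 0
  col T2: 1·-2 + 1·0 + 2·4 + 3·-2 = 0
  col T3: 1·0 + 1·-2 + 2·1 + 3·0 = 0

y = (p0:1, p1:1, p2:2, p3:3)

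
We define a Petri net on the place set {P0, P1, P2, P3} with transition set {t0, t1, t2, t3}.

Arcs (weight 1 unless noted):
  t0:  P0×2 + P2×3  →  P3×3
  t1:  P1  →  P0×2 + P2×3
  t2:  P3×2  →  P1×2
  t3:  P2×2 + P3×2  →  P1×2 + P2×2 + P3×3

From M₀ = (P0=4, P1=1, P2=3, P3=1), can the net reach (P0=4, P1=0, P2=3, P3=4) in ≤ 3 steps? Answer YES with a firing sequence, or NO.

step 1: fire t0:  (P0=4, P1=1, P2=3, P3=1) → (P0=2, P1=1, P2=0, P3=4)
step 2: fire t1:  (P0=2, P1=1, P2=0, P3=4) → (P0=4, P1=0, P2=3, P3=4)

YES — reachable via ⟨t0, t1⟩ (2 firings)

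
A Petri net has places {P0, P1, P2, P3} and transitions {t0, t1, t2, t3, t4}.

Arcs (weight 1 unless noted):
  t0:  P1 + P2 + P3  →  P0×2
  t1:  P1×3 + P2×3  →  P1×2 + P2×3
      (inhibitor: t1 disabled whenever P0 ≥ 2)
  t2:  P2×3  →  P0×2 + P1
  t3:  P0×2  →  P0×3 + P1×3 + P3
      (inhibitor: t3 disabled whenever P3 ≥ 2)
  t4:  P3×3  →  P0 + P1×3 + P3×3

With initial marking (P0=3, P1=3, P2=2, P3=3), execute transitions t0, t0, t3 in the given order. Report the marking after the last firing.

step 1: fire t0:  (P0=3, P1=3, P2=2, P3=3) → (P0=5, P1=2, P2=1, P3=2)
step 2: fire t0:  (P0=5, P1=2, P2=1, P3=2) → (P0=7, P1=1, P2=0, P3=1)
step 3: fire t3:  (P0=7, P1=1, P2=0, P3=1) → (P0=8, P1=4, P2=0, P3=2)

(P0=8, P1=4, P2=0, P3=2)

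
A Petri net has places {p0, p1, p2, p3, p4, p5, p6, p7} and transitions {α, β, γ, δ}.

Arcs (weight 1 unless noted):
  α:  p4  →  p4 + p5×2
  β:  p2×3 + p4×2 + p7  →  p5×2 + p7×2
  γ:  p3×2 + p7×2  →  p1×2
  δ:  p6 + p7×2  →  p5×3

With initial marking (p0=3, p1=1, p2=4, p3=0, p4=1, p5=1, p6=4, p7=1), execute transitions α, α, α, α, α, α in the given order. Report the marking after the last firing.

step 1: fire α:  (p0=3, p1=1, p2=4, p3=0, p4=1, p5=1, p6=4, p7=1) → (p0=3, p1=1, p2=4, p3=0, p4=1, p5=3, p6=4, p7=1)
step 2: fire α:  (p0=3, p1=1, p2=4, p3=0, p4=1, p5=3, p6=4, p7=1) → (p0=3, p1=1, p2=4, p3=0, p4=1, p5=5, p6=4, p7=1)
step 3: fire α:  (p0=3, p1=1, p2=4, p3=0, p4=1, p5=5, p6=4, p7=1) → (p0=3, p1=1, p2=4, p3=0, p4=1, p5=7, p6=4, p7=1)
step 4: fire α:  (p0=3, p1=1, p2=4, p3=0, p4=1, p5=7, p6=4, p7=1) → (p0=3, p1=1, p2=4, p3=0, p4=1, p5=9, p6=4, p7=1)
step 5: fire α:  (p0=3, p1=1, p2=4, p3=0, p4=1, p5=9, p6=4, p7=1) → (p0=3, p1=1, p2=4, p3=0, p4=1, p5=11, p6=4, p7=1)
step 6: fire α:  (p0=3, p1=1, p2=4, p3=0, p4=1, p5=11, p6=4, p7=1) → (p0=3, p1=1, p2=4, p3=0, p4=1, p5=13, p6=4, p7=1)

(p0=3, p1=1, p2=4, p3=0, p4=1, p5=13, p6=4, p7=1)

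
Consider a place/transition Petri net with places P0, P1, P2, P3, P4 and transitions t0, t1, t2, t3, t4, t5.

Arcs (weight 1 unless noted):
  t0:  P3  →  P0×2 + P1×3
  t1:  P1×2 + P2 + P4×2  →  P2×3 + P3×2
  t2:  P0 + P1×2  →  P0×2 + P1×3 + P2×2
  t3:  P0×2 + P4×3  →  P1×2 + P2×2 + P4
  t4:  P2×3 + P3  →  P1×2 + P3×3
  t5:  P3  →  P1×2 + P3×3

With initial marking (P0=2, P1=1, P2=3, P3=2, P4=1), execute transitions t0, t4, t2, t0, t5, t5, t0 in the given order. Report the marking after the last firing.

(P0=9, P1=17, P2=2, P3=5, P4=1)

step 1: fire t0:  (P0=2, P1=1, P2=3, P3=2, P4=1) → (P0=4, P1=4, P2=3, P3=1, P4=1)
step 2: fire t4:  (P0=4, P1=4, P2=3, P3=1, P4=1) → (P0=4, P1=6, P2=0, P3=3, P4=1)
step 3: fire t2:  (P0=4, P1=6, P2=0, P3=3, P4=1) → (P0=5, P1=7, P2=2, P3=3, P4=1)
step 4: fire t0:  (P0=5, P1=7, P2=2, P3=3, P4=1) → (P0=7, P1=10, P2=2, P3=2, P4=1)
step 5: fire t5:  (P0=7, P1=10, P2=2, P3=2, P4=1) → (P0=7, P1=12, P2=2, P3=4, P4=1)
step 6: fire t5:  (P0=7, P1=12, P2=2, P3=4, P4=1) → (P0=7, P1=14, P2=2, P3=6, P4=1)
step 7: fire t0:  (P0=7, P1=14, P2=2, P3=6, P4=1) → (P0=9, P1=17, P2=2, P3=5, P4=1)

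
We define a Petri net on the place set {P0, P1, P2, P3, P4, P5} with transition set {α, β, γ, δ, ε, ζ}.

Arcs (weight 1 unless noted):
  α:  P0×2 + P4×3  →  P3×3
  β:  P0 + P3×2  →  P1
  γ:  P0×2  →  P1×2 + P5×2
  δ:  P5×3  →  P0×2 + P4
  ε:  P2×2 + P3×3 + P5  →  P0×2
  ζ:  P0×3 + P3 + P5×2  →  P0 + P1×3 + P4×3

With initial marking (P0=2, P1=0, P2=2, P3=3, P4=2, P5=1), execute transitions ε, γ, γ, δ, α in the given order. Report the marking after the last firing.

(P0=0, P1=4, P2=0, P3=3, P4=0, P5=1)

step 1: fire ε:  (P0=2, P1=0, P2=2, P3=3, P4=2, P5=1) → (P0=4, P1=0, P2=0, P3=0, P4=2, P5=0)
step 2: fire γ:  (P0=4, P1=0, P2=0, P3=0, P4=2, P5=0) → (P0=2, P1=2, P2=0, P3=0, P4=2, P5=2)
step 3: fire γ:  (P0=2, P1=2, P2=0, P3=0, P4=2, P5=2) → (P0=0, P1=4, P2=0, P3=0, P4=2, P5=4)
step 4: fire δ:  (P0=0, P1=4, P2=0, P3=0, P4=2, P5=4) → (P0=2, P1=4, P2=0, P3=0, P4=3, P5=1)
step 5: fire α:  (P0=2, P1=4, P2=0, P3=0, P4=3, P5=1) → (P0=0, P1=4, P2=0, P3=3, P4=0, P5=1)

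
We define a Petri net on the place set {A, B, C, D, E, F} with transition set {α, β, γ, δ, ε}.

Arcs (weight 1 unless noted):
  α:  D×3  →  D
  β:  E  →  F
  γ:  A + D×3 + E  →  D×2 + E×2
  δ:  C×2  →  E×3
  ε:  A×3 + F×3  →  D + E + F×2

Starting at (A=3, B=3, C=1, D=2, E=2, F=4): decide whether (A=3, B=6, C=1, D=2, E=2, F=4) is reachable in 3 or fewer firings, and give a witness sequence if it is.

NO — not reachable within 3 firings

depth 0: 1 marking
depth 1: 3 markings reached so far
depth 2: 6 markings reached so far
depth 3: 8 markings reached so far
target is not among the 8 markings reachable within 3 steps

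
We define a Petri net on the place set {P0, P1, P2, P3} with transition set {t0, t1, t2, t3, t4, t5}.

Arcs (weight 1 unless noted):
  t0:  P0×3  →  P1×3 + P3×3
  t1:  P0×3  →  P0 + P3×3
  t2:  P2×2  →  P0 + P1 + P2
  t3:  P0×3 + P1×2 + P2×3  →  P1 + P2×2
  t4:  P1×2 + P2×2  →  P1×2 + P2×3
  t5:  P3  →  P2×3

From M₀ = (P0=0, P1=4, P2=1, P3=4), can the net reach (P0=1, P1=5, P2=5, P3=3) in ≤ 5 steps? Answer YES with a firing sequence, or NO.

step 1: fire t5:  (P0=0, P1=4, P2=1, P3=4) → (P0=0, P1=4, P2=4, P3=3)
step 2: fire t2:  (P0=0, P1=4, P2=4, P3=3) → (P0=1, P1=5, P2=3, P3=3)
step 3: fire t4:  (P0=1, P1=5, P2=3, P3=3) → (P0=1, P1=5, P2=4, P3=3)
step 4: fire t4:  (P0=1, P1=5, P2=4, P3=3) → (P0=1, P1=5, P2=5, P3=3)

YES — reachable via ⟨t5, t2, t4, t4⟩ (4 firings)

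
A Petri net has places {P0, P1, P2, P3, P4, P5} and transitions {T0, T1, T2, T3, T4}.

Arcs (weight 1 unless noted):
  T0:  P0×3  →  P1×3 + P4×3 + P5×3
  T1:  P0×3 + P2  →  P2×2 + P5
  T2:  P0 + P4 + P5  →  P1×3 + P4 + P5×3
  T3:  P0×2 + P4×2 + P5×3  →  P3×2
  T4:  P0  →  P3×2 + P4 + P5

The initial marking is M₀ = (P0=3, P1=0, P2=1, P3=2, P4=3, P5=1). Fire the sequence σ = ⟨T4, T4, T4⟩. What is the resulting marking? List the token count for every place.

(P0=0, P1=0, P2=1, P3=8, P4=6, P5=4)

step 1: fire T4:  (P0=3, P1=0, P2=1, P3=2, P4=3, P5=1) → (P0=2, P1=0, P2=1, P3=4, P4=4, P5=2)
step 2: fire T4:  (P0=2, P1=0, P2=1, P3=4, P4=4, P5=2) → (P0=1, P1=0, P2=1, P3=6, P4=5, P5=3)
step 3: fire T4:  (P0=1, P1=0, P2=1, P3=6, P4=5, P5=3) → (P0=0, P1=0, P2=1, P3=8, P4=6, P5=4)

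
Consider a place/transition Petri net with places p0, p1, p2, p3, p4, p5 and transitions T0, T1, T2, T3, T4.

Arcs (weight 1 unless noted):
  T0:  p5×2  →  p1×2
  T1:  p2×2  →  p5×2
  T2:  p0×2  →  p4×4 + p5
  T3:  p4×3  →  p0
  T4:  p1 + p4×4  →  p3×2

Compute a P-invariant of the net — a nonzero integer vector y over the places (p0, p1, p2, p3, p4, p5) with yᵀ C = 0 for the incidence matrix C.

y = (p0:3, p1:2, p2:2, p3:3, p4:1, p5:2)

Incidence matrix C (rows=places, cols=transitions):
       T0   T1   T2   T3   T4
   p0   0    0   -2    1    0
   p1   2    0    0    0   -1
   p2   0   -2    0    0    0
   p3   0    0    0    0    2
   p4   0    0    4   -3   -4
   p5  -2    2    1    0    0

Candidate y = [3, 2, 2, 3, 1, 2]; check y·C column-wise:
  col T0: 3·0 + 2·2 + 2·0 + 3·0 + 1·0 + 2·-2 = 0
  col T1: 3·0 + 2·0 + 2·-2 + 3·0 + 1·0 + 2·2 = 0
  col T2: 3·-2 + 2·0 + 2·0 + 3·0 + 1·4 + 2·1 = 0
  col T3: 3·1 + 2·0 + 2·0 + 3·0 + 1·-3 + 2·0 = 0
  col T4: 3·0 + 2·-1 + 2·0 + 3·2 + 1·-4 + 2·0 = 0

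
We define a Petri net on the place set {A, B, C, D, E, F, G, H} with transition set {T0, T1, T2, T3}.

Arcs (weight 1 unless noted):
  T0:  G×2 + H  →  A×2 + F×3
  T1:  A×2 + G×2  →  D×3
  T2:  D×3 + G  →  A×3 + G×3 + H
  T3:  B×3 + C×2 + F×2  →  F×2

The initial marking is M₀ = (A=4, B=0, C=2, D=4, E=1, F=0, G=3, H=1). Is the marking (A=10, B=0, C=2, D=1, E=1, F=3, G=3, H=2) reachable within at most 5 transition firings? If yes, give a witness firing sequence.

step 1: fire T0:  (A=4, B=0, C=2, D=4, E=1, F=0, G=3, H=1) → (A=6, B=0, C=2, D=4, E=1, F=3, G=1, H=0)
step 2: fire T2:  (A=6, B=0, C=2, D=4, E=1, F=3, G=1, H=0) → (A=9, B=0, C=2, D=1, E=1, F=3, G=3, H=1)
step 3: fire T1:  (A=9, B=0, C=2, D=1, E=1, F=3, G=3, H=1) → (A=7, B=0, C=2, D=4, E=1, F=3, G=1, H=1)
step 4: fire T2:  (A=7, B=0, C=2, D=4, E=1, F=3, G=1, H=1) → (A=10, B=0, C=2, D=1, E=1, F=3, G=3, H=2)

YES — reachable via ⟨T0, T2, T1, T2⟩ (4 firings)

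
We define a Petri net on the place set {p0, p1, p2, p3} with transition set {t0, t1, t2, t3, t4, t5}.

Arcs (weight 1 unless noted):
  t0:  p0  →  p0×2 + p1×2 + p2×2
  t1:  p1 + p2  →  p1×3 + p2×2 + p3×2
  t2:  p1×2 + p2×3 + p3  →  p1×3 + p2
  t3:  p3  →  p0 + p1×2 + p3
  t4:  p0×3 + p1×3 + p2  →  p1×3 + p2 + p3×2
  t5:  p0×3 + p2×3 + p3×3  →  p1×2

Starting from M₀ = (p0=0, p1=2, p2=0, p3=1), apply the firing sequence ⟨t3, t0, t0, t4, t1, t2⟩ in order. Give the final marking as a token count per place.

(p0=0, p1=11, p2=3, p3=4)

step 1: fire t3:  (p0=0, p1=2, p2=0, p3=1) → (p0=1, p1=4, p2=0, p3=1)
step 2: fire t0:  (p0=1, p1=4, p2=0, p3=1) → (p0=2, p1=6, p2=2, p3=1)
step 3: fire t0:  (p0=2, p1=6, p2=2, p3=1) → (p0=3, p1=8, p2=4, p3=1)
step 4: fire t4:  (p0=3, p1=8, p2=4, p3=1) → (p0=0, p1=8, p2=4, p3=3)
step 5: fire t1:  (p0=0, p1=8, p2=4, p3=3) → (p0=0, p1=10, p2=5, p3=5)
step 6: fire t2:  (p0=0, p1=10, p2=5, p3=5) → (p0=0, p1=11, p2=3, p3=4)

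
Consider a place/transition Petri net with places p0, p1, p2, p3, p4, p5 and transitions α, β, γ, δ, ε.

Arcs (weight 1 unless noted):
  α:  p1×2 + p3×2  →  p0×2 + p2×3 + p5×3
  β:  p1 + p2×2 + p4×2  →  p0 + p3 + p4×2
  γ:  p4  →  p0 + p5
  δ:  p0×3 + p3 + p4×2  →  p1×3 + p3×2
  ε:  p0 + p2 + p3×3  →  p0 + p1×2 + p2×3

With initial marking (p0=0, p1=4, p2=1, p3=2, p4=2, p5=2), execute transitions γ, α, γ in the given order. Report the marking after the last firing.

(p0=4, p1=2, p2=4, p3=0, p4=0, p5=7)

step 1: fire γ:  (p0=0, p1=4, p2=1, p3=2, p4=2, p5=2) → (p0=1, p1=4, p2=1, p3=2, p4=1, p5=3)
step 2: fire α:  (p0=1, p1=4, p2=1, p3=2, p4=1, p5=3) → (p0=3, p1=2, p2=4, p3=0, p4=1, p5=6)
step 3: fire γ:  (p0=3, p1=2, p2=4, p3=0, p4=1, p5=6) → (p0=4, p1=2, p2=4, p3=0, p4=0, p5=7)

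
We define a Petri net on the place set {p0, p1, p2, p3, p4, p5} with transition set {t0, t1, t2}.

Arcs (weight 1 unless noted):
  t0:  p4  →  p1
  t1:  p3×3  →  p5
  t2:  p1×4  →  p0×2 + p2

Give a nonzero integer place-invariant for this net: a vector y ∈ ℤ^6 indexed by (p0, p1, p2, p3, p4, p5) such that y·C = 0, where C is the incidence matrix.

Incidence matrix C (rows=places, cols=transitions):
       t0   t1   t2
   p0   0    0    2
   p1   1    0   -4
   p2   0    0    1
   p3   0   -3    0
   p4  -1    0    0
   p5   0    1    0

Candidate y = [1, 0, -2, 0, 0, 0]; check y·C column-wise:
  col t0: 1·0 + 0·1 + -2·0 + 0·-1 = 0
  col t1: 1·0 + -2·0 + 0·-3 + 0·1 = 0
  col t2: 1·2 + 0·-4 + -2·1 = 0

y = (p0:1, p1:0, p2:-2, p3:0, p4:0, p5:0)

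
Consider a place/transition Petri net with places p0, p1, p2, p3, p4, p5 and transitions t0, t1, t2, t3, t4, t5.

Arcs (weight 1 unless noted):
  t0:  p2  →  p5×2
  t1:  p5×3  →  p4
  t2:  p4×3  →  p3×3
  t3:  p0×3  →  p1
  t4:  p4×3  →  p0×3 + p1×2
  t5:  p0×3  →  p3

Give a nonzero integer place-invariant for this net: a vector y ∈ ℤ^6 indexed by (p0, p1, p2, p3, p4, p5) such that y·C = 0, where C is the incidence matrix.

y = (p0:1, p1:3, p2:2, p3:3, p4:3, p5:1)

Incidence matrix C (rows=places, cols=transitions):
       t0   t1   t2   t3   t4   t5
   p0   0    0    0   -3    3   -3
   p1   0    0    0    1    2    0
   p2  -1    0    0    0    0    0
   p3   0    0    3    0    0    1
   p4   0    1   -3    0   -3    0
   p5   2   -3    0    0    0    0

Candidate y = [1, 3, 2, 3, 3, 1]; check y·C column-wise:
  col t0: 1·0 + 3·0 + 2·-1 + 3·0 + 3·0 + 1·2 = 0
  col t1: 1·0 + 3·0 + 2·0 + 3·0 + 3·1 + 1·-3 = 0
  col t2: 1·0 + 3·0 + 2·0 + 3·3 + 3·-3 + 1·0 = 0
  col t3: 1·-3 + 3·1 + 2·0 + 3·0 + 3·0 + 1·0 = 0
  col t4: 1·3 + 3·2 + 2·0 + 3·0 + 3·-3 + 1·0 = 0
  col t5: 1·-3 + 3·0 + 2·0 + 3·1 + 3·0 + 1·0 = 0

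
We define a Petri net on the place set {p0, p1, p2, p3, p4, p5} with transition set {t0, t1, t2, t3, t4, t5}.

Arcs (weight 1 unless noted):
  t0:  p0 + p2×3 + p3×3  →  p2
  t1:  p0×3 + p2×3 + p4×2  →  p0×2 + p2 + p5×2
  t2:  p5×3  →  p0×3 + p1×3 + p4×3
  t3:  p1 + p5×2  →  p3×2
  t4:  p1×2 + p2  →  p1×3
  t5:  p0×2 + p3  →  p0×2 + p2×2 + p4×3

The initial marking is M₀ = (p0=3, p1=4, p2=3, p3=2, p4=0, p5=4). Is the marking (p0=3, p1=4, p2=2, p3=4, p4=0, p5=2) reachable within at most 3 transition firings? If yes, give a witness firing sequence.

step 1: fire t3:  (p0=3, p1=4, p2=3, p3=2, p4=0, p5=4) → (p0=3, p1=3, p2=3, p3=4, p4=0, p5=2)
step 2: fire t4:  (p0=3, p1=3, p2=3, p3=4, p4=0, p5=2) → (p0=3, p1=4, p2=2, p3=4, p4=0, p5=2)

YES — reachable via ⟨t3, t4⟩ (2 firings)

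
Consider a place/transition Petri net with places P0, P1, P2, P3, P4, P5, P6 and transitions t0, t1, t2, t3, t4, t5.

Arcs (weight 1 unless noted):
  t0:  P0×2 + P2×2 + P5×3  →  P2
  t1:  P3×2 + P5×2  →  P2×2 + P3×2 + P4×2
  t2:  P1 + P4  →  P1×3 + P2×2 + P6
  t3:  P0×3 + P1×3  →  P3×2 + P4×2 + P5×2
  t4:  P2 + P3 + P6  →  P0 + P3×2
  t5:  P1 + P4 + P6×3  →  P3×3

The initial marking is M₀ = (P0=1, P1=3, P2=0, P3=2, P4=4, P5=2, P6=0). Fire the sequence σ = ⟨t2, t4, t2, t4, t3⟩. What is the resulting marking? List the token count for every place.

(P0=0, P1=4, P2=2, P3=6, P4=4, P5=4, P6=0)

step 1: fire t2:  (P0=1, P1=3, P2=0, P3=2, P4=4, P5=2, P6=0) → (P0=1, P1=5, P2=2, P3=2, P4=3, P5=2, P6=1)
step 2: fire t4:  (P0=1, P1=5, P2=2, P3=2, P4=3, P5=2, P6=1) → (P0=2, P1=5, P2=1, P3=3, P4=3, P5=2, P6=0)
step 3: fire t2:  (P0=2, P1=5, P2=1, P3=3, P4=3, P5=2, P6=0) → (P0=2, P1=7, P2=3, P3=3, P4=2, P5=2, P6=1)
step 4: fire t4:  (P0=2, P1=7, P2=3, P3=3, P4=2, P5=2, P6=1) → (P0=3, P1=7, P2=2, P3=4, P4=2, P5=2, P6=0)
step 5: fire t3:  (P0=3, P1=7, P2=2, P3=4, P4=2, P5=2, P6=0) → (P0=0, P1=4, P2=2, P3=6, P4=4, P5=4, P6=0)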